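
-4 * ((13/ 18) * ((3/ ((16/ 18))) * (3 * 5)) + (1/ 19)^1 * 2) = -11147/ 76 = -146.67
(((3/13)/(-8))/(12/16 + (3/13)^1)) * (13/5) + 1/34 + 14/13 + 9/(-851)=958493/940355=1.02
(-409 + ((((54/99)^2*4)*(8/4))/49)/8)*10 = -24249250/5929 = -4089.94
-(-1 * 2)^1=2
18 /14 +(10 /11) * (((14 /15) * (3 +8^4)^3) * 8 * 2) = 215978146089961 /231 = 934970329393.77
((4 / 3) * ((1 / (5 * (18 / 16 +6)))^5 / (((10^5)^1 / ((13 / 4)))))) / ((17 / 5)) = 13312 / 59934169740234375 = 0.00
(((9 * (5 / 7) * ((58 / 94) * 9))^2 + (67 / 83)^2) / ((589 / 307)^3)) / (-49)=-3.68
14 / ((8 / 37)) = 259 / 4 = 64.75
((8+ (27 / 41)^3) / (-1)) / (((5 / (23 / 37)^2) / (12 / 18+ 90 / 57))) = -38667005312 / 26890561965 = -1.44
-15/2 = -7.50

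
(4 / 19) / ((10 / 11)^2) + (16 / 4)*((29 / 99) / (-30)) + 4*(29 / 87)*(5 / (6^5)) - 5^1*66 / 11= -907567643 / 30472200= -29.78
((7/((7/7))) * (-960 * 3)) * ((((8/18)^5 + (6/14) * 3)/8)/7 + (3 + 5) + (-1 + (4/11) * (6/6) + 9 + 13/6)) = -374040.01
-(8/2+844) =-848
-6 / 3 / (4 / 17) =-17 / 2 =-8.50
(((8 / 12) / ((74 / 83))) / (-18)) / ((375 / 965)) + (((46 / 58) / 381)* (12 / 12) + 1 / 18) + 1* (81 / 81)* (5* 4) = 19.95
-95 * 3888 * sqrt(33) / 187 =-369360 * sqrt(33) / 187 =-11346.59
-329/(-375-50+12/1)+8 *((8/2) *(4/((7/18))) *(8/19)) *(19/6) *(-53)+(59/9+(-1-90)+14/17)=-23342.25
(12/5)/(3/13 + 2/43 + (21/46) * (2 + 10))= 154284/369995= 0.42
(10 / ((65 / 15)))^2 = 900 / 169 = 5.33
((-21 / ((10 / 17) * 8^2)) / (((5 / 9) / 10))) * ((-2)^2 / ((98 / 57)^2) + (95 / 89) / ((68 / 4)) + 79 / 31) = -12053964213 / 302827840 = -39.80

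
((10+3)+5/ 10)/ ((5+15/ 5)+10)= 3/ 4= 0.75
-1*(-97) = 97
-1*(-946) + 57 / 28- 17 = 26069 / 28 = 931.04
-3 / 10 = -0.30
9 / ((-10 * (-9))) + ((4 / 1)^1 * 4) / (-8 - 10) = -71 / 90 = -0.79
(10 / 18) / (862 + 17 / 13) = 65 / 101007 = 0.00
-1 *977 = -977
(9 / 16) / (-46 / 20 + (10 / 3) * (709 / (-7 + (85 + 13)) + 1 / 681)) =8366085 / 352128008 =0.02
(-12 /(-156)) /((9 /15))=5 /39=0.13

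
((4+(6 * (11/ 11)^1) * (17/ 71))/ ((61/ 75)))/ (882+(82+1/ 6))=34740/ 5010967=0.01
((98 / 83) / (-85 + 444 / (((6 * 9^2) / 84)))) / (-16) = 1323 / 148072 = 0.01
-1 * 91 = -91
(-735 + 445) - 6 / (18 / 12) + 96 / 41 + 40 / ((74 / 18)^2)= -16237662 / 56129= -289.29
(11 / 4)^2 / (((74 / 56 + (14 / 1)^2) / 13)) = 847 / 1700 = 0.50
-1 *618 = -618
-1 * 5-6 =-11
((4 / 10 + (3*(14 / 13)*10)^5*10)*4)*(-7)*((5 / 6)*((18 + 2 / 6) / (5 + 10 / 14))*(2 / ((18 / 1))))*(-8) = 704425741280507708 / 30074733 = 23422510227.46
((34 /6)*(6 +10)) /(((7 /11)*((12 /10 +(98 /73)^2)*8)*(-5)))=-996523 /839937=-1.19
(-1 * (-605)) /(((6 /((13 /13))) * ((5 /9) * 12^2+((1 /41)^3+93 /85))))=3544262425 /2850435228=1.24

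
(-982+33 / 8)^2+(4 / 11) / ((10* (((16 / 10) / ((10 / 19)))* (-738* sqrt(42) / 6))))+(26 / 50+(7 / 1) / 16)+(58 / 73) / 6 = 335066708183 / 350400 - 5* sqrt(42) / 2159388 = 956240.61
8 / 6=4 / 3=1.33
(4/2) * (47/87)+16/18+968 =253162/261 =969.97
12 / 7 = 1.71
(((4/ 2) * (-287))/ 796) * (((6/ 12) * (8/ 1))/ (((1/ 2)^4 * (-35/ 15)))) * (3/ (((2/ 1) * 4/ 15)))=22140/ 199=111.26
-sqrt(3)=-1.73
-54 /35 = -1.54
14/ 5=2.80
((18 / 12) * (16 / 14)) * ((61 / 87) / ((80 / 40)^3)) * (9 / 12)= 183 / 1624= 0.11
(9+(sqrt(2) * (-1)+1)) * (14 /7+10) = 120- 12 * sqrt(2) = 103.03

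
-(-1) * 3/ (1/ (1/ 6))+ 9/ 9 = 3/ 2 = 1.50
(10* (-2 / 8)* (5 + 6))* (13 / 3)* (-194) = 69355 / 3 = 23118.33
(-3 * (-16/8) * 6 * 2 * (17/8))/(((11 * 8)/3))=459/88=5.22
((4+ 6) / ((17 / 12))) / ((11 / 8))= 960 / 187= 5.13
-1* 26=-26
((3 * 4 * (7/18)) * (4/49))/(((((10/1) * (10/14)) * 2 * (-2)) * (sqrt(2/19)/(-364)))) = 182 * sqrt(38)/75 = 14.96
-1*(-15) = 15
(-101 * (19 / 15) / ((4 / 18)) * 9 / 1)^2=2684586969 / 100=26845869.69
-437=-437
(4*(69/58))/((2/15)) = 1035/29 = 35.69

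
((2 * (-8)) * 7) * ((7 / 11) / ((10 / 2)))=-784 / 55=-14.25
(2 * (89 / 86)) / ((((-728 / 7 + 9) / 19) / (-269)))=23941 / 215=111.35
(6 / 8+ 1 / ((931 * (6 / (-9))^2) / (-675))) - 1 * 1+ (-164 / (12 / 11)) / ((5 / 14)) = -11809213 / 27930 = -422.81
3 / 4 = 0.75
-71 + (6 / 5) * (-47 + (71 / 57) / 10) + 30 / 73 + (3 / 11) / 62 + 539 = 9747018191 / 23648350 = 412.16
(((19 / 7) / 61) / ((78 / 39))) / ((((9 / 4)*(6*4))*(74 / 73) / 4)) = 1387 / 853146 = 0.00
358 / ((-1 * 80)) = -179 / 40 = -4.48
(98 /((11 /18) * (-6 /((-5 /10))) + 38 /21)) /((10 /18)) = 3087 /160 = 19.29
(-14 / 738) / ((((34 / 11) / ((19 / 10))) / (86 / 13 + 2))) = -40964 / 407745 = -0.10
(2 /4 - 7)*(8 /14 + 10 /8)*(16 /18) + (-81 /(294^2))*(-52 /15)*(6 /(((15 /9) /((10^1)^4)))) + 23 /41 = 31596146 /295323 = 106.99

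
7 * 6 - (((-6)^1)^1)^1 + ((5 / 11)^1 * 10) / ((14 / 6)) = 49.95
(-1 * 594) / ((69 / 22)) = -4356 / 23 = -189.39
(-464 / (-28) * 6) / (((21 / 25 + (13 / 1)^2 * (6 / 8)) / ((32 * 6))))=4454400 / 29771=149.62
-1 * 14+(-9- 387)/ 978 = -2348/ 163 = -14.40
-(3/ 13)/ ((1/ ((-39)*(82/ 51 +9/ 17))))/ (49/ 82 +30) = 26814/ 42653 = 0.63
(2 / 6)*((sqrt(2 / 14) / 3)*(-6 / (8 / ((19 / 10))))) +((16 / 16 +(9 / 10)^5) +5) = 659049 / 100000 - 19*sqrt(7) / 840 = 6.53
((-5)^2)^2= 625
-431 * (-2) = 862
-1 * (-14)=14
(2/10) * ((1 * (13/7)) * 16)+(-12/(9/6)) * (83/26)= -8916/455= -19.60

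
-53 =-53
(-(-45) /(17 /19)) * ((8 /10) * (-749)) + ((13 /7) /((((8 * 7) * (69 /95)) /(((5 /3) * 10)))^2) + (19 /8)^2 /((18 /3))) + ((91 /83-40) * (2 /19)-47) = -1522411627068562555 /50434230075264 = -30186.08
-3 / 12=-1 / 4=-0.25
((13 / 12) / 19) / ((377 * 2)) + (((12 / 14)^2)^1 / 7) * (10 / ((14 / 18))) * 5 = 214231201 / 31750824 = 6.75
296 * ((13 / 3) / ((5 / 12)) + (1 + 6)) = 25752 / 5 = 5150.40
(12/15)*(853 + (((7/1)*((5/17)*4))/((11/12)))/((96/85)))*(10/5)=75764/55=1377.53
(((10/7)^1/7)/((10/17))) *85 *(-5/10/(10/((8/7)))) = -578/343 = -1.69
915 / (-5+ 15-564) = -915 / 554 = -1.65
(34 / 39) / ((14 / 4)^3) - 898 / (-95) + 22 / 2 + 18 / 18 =21.47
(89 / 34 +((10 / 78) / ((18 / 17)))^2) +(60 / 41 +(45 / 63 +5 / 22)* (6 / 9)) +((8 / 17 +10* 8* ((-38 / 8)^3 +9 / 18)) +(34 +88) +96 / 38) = -1055793330041986 / 125629414911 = -8404.03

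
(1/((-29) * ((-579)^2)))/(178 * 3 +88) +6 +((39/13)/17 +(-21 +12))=-290259703601/102800311686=-2.82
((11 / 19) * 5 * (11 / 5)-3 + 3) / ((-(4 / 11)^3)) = -161051 / 1216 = -132.44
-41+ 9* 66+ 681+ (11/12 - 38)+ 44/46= 330613/276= 1197.87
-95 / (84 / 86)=-4085 / 42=-97.26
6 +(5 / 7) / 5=43 / 7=6.14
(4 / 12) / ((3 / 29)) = 29 / 9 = 3.22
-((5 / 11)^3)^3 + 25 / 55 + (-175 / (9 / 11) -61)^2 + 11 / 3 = 14433020809167023 / 190993762971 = 75568.02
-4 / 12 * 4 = -1.33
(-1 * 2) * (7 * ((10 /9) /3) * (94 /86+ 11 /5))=-17.07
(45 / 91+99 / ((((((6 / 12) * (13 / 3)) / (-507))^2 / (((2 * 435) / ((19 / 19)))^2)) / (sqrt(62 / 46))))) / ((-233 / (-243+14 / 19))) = 207135 / 402857+18886278499030800 * sqrt(713) / 101821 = 4952834275272.76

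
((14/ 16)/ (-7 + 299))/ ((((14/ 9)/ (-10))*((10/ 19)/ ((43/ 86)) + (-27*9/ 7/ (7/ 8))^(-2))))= -100973790/ 5520868747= -0.02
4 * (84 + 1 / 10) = 1682 / 5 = 336.40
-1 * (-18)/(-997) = -18/997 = -0.02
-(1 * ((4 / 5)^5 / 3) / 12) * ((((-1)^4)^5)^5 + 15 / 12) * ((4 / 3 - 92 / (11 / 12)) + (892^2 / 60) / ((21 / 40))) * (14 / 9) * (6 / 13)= -892722176 / 2413125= -369.94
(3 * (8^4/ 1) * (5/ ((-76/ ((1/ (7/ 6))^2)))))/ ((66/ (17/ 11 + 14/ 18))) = -2355200/ 112651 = -20.91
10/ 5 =2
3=3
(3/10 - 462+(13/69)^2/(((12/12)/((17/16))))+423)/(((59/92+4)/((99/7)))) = -161982601/1374940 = -117.81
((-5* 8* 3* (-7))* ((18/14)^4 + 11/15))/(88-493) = -998608/138915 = -7.19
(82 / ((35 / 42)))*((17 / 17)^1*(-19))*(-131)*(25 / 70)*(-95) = -58167930 / 7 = -8309704.29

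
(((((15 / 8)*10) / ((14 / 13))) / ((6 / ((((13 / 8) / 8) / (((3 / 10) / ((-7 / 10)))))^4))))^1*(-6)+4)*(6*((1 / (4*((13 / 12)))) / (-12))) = -11311677149 / 31406948352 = -0.36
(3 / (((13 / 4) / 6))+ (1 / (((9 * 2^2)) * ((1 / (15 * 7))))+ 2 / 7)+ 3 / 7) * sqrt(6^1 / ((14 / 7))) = 10013 * sqrt(3) / 1092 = 15.88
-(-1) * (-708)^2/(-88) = -62658/11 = -5696.18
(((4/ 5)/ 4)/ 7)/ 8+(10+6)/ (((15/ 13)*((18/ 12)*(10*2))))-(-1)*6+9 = 194869/ 12600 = 15.47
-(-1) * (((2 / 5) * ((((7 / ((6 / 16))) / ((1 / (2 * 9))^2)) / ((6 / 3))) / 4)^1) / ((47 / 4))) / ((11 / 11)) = 25.74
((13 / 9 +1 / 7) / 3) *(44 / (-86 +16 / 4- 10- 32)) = -1100 / 5859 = -0.19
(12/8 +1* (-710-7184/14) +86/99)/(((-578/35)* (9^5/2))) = 497645/198758934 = 0.00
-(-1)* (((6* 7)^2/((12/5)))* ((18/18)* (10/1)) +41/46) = 338141/46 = 7350.89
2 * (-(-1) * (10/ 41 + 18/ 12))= 143/ 41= 3.49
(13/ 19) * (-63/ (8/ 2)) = -819/ 76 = -10.78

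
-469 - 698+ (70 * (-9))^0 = -1166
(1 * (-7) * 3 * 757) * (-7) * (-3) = -333837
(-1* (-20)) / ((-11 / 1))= -20 / 11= -1.82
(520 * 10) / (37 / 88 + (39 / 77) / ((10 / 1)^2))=80080000 / 6553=12220.36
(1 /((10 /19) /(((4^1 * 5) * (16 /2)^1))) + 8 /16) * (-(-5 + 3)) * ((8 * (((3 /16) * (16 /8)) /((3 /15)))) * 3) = 27405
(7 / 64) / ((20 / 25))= 35 / 256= 0.14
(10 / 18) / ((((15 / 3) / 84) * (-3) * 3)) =-28 / 27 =-1.04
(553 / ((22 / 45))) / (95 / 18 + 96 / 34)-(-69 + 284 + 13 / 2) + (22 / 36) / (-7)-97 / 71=-10164060334 / 121974237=-83.33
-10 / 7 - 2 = -24 / 7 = -3.43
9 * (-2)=-18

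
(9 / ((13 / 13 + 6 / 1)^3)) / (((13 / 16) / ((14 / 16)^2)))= 9 / 364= 0.02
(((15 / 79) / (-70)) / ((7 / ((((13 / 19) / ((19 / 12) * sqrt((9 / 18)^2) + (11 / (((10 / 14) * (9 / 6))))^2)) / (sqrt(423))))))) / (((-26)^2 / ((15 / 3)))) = -1125 * sqrt(47) / 8590117430167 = -0.00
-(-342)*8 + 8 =2744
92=92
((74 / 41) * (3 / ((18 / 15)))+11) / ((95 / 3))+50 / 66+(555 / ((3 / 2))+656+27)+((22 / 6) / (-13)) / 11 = 1761557177 / 1670955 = 1054.22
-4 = -4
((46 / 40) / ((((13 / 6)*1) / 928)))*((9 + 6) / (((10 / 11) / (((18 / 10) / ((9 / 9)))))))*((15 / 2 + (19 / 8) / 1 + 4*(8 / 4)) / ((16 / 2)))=32686.34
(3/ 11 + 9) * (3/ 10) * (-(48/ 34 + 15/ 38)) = -10503/ 2090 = -5.03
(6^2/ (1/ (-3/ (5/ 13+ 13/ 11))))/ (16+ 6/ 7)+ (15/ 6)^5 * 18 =827757/ 472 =1753.72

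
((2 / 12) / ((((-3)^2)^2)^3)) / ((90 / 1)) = 1 / 286978140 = 0.00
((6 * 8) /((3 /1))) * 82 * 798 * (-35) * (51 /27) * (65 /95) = -142076480 /3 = -47358826.67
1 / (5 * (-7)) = -1 / 35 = -0.03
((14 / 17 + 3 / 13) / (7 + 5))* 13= 233 / 204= 1.14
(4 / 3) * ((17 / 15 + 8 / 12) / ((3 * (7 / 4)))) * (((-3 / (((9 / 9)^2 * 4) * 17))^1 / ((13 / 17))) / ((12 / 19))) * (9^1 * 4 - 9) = -513 / 455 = -1.13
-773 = -773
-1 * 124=-124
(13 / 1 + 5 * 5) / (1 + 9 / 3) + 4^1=27 / 2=13.50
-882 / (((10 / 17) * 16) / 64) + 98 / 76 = -1139299 / 190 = -5996.31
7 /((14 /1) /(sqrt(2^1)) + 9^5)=413343 /3486784303 - 49 * sqrt(2) /3486784303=0.00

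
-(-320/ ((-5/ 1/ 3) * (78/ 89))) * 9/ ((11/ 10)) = -256320/ 143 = -1792.45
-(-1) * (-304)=-304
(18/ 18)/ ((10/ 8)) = 4/ 5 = 0.80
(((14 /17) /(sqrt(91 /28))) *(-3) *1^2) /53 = -84 *sqrt(13) /11713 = -0.03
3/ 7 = 0.43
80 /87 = 0.92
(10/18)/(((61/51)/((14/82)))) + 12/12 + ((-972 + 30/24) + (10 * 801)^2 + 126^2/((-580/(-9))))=279204925877887/4351740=64159376.68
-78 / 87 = -26 / 29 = -0.90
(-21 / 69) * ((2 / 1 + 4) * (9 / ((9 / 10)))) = -420 / 23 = -18.26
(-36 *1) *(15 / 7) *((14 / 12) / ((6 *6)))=-5 / 2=-2.50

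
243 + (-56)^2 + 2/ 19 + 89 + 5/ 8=527247/ 152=3468.73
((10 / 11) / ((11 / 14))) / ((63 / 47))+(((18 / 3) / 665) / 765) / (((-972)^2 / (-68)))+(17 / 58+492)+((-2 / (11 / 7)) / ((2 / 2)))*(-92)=1261288999251833 / 2066849336475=610.25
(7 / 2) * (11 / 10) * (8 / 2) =77 / 5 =15.40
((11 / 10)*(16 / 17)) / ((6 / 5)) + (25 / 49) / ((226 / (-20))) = 230878 / 282387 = 0.82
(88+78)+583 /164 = 27807 /164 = 169.55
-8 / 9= -0.89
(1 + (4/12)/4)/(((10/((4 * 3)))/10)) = 13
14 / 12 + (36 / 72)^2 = 1.42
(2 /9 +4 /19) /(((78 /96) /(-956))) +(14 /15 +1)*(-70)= -1432750 /2223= -644.51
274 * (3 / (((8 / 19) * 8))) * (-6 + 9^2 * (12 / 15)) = 1147923 / 80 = 14349.04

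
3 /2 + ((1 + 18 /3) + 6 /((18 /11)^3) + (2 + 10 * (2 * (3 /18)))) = 14777 /972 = 15.20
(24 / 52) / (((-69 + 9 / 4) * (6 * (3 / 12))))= -16 / 3471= -0.00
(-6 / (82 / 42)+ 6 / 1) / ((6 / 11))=220 / 41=5.37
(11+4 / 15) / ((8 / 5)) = 169 / 24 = 7.04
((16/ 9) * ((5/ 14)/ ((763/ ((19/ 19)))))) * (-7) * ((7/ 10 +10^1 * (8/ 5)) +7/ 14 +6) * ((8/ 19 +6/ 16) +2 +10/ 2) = -45820/ 43491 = -1.05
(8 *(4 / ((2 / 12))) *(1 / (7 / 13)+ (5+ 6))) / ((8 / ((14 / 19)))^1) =227.37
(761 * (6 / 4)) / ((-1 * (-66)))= 761 / 44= 17.30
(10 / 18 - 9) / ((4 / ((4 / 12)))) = -19 / 27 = -0.70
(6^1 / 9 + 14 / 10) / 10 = 31 / 150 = 0.21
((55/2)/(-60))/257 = -11/6168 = -0.00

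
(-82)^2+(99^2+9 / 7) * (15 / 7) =1358716 / 49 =27728.90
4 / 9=0.44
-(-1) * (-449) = -449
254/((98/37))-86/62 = 94.51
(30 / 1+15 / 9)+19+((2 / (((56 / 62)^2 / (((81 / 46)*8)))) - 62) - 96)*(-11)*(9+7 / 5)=239630198 / 16905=14175.11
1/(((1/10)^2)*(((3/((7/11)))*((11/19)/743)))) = 9881900/363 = 27222.87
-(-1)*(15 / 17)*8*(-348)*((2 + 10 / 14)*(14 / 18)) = -88160 / 17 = -5185.88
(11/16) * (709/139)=7799/2224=3.51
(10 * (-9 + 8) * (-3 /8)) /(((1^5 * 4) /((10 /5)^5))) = 30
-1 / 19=-0.05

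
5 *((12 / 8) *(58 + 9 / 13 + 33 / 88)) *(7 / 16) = 645015 / 3328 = 193.81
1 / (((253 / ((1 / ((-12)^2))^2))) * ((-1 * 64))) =-1 / 335757312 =-0.00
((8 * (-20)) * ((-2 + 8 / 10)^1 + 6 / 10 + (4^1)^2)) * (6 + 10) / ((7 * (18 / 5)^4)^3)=-2685546875 / 110712378300552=-0.00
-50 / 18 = -25 / 9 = -2.78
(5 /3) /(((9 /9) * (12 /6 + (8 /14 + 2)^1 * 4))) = 35 /258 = 0.14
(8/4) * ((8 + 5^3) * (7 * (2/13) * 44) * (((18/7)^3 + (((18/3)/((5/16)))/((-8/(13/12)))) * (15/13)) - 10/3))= 36713776/273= 134482.70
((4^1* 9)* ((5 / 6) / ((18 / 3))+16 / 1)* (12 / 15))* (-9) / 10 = -10458 / 25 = -418.32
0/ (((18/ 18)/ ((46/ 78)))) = 0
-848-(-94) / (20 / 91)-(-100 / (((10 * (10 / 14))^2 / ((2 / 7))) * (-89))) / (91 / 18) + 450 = 1718073 / 57850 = 29.70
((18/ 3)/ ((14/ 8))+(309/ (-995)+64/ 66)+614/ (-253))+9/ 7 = 15576758/ 5286435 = 2.95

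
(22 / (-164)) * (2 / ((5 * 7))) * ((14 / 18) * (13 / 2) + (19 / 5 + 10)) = -18667 / 129150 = -0.14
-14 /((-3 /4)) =56 /3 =18.67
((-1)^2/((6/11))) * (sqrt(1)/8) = 11/48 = 0.23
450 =450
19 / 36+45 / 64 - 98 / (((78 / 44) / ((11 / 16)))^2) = -1314997 / 97344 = -13.51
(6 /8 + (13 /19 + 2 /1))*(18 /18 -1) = 0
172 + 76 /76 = 173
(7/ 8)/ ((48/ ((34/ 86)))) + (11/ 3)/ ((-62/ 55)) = -553757/ 170624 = -3.25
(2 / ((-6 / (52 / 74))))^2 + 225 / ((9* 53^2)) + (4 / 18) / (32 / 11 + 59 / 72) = 12608307541 / 102202411617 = 0.12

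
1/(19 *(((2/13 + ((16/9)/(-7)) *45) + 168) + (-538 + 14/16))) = -0.00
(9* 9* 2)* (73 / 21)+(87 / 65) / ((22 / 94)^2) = 32349111 / 55055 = 587.58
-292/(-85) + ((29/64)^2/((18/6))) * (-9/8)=9353801/2785280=3.36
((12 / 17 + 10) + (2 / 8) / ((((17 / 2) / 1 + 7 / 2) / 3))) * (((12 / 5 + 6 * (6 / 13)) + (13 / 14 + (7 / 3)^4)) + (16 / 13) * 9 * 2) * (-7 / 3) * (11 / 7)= -137489395241 / 60147360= -2285.88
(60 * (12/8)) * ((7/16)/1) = 315/8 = 39.38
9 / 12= 0.75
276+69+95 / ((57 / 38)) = 408.33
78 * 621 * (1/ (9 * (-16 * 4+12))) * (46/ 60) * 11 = -17457/ 20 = -872.85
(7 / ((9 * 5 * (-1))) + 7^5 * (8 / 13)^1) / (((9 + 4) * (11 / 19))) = 10450741 / 7605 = 1374.19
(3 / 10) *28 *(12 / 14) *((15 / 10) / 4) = 27 / 10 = 2.70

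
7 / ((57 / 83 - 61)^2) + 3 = 75228331 / 25060036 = 3.00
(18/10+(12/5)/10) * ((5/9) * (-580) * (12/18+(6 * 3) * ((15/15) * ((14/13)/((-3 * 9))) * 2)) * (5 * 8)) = 788800/39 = 20225.64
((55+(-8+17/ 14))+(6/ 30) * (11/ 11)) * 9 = 30501/ 70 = 435.73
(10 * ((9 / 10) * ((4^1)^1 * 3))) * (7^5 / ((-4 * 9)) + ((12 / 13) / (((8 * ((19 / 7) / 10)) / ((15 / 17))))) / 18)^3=-10988254207.51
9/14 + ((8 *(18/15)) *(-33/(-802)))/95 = 1725363/2666650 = 0.65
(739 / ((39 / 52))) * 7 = 20692 / 3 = 6897.33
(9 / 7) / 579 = 3 / 1351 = 0.00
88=88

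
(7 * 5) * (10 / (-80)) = -35 / 8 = -4.38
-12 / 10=-6 / 5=-1.20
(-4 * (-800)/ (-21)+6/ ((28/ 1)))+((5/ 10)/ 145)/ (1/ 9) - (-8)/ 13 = -856847/ 5655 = -151.52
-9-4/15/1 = -139/15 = -9.27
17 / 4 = 4.25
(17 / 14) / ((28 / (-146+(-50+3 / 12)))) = -8.49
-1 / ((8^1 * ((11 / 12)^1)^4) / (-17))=44064 / 14641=3.01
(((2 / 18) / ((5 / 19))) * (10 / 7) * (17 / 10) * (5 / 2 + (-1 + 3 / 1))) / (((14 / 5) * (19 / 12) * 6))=17 / 98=0.17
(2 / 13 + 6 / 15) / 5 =36 / 325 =0.11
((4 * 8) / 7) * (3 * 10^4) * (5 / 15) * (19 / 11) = 6080000 / 77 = 78961.04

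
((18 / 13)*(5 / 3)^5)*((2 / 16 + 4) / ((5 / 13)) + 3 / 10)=30625 / 156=196.31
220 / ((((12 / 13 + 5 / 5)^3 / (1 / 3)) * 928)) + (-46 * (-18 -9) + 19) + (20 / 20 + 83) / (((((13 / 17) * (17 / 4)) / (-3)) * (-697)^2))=17321561022674339 / 13736249475000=1261.01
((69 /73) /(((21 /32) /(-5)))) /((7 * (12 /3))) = -920 /3577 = -0.26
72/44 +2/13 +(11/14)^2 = 67479/28028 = 2.41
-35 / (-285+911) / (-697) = 35 / 436322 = 0.00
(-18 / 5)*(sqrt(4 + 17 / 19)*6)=-108*sqrt(1767) / 95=-47.79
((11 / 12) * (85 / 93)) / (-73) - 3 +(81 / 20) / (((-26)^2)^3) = -378945436190593 / 125833752195840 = -3.01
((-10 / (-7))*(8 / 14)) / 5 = 8 / 49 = 0.16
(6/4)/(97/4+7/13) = 78/1289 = 0.06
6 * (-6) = -36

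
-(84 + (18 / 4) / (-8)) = -1335 / 16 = -83.44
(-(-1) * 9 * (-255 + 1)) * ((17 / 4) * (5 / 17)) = -5715 / 2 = -2857.50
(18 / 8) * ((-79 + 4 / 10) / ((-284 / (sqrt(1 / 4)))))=3537 / 11360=0.31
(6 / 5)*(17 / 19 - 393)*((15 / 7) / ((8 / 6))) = -756.20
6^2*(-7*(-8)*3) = 6048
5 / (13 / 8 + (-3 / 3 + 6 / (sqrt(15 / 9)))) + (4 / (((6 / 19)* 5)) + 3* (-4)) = -978754 / 101805 + 1920* sqrt(15) / 6787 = -8.52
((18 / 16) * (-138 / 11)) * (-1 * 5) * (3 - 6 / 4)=9315 / 88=105.85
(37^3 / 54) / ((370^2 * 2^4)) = 37 / 86400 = 0.00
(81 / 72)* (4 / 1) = 9 / 2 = 4.50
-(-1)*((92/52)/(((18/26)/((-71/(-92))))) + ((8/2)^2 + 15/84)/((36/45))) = 22.20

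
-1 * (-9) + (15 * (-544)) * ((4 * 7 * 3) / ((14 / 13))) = -636471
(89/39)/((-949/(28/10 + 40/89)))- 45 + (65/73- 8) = -3214862/61685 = -52.12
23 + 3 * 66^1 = 221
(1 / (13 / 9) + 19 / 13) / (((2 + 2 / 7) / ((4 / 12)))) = 49 / 156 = 0.31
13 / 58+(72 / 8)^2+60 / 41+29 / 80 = 7899721 / 95120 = 83.05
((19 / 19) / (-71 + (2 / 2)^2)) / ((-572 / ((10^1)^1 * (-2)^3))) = -2 / 1001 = -0.00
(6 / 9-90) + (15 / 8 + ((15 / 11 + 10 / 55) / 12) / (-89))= -684985 / 7832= -87.46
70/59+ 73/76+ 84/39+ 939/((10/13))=357038737/291460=1225.00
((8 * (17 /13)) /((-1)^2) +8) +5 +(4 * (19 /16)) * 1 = 1467 /52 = 28.21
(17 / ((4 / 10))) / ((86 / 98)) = 4165 / 86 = 48.43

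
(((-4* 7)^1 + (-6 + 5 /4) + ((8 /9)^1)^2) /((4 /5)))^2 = 2680650625 /1679616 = 1595.99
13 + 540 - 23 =530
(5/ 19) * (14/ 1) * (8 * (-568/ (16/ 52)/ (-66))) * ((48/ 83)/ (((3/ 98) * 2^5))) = 25327120/ 52041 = 486.68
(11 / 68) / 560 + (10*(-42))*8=-127948789 / 38080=-3360.00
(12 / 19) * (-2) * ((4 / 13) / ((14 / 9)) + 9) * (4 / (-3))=26784 / 1729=15.49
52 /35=1.49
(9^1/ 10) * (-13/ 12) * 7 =-273/ 40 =-6.82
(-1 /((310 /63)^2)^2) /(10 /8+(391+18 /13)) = -68262831 /15752959457500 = -0.00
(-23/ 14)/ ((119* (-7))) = 0.00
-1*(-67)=67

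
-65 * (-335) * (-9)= -195975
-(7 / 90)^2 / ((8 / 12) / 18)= -49 / 300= -0.16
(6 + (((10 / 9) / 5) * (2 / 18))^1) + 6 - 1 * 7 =407 / 81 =5.02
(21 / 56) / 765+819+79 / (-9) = 4958563 / 6120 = 810.22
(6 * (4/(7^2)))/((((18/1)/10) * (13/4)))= 160/1911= 0.08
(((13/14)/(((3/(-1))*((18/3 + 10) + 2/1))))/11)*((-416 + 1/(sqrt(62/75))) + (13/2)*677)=-103597/16632 - 65*sqrt(186)/515592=-6.23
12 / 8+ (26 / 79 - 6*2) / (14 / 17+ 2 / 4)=-7.32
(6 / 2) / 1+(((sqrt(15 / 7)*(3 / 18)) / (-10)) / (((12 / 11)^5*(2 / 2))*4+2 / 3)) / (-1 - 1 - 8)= 3.00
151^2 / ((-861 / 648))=-4925016 / 287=-17160.33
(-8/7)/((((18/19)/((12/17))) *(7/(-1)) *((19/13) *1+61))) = 988/507297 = 0.00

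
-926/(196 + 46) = -3.83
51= 51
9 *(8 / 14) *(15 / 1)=540 / 7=77.14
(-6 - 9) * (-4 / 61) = 60 / 61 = 0.98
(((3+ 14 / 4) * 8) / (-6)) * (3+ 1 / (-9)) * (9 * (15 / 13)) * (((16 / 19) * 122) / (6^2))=-126880 / 171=-741.99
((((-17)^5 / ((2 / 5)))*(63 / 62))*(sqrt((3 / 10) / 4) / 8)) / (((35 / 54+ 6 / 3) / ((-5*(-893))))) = -10783764220005*sqrt(30) / 283712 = -208186855.62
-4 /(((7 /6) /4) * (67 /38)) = -3648 /469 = -7.78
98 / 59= 1.66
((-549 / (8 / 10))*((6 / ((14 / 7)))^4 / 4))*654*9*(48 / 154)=-1963084005 / 77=-25494597.47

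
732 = 732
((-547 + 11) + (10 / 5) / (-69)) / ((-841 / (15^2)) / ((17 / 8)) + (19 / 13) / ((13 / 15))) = 7969558350 / 1078861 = 7387.01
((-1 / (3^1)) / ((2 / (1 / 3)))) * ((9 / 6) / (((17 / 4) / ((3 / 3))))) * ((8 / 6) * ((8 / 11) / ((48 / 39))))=-26 / 1683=-0.02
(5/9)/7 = 5/63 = 0.08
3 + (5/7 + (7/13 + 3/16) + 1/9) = 59641/13104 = 4.55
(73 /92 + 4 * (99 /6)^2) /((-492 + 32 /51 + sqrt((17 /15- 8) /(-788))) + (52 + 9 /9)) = -112603519616595 /45295086334457- 86926287 * sqrt(304365) /90590172668914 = -2.49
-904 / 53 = -17.06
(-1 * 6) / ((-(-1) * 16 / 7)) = -21 / 8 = -2.62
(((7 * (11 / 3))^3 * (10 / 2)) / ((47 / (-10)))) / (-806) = 11413325 / 511407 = 22.32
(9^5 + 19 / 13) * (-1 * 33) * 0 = 0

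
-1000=-1000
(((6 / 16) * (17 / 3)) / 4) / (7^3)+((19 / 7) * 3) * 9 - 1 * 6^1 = 738545 / 10976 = 67.29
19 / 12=1.58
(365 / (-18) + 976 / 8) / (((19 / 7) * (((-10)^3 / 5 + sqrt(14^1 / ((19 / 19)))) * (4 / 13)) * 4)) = -4165525 / 27350424- 166621 * sqrt(14) / 218803392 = -0.16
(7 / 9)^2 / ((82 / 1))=49 / 6642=0.01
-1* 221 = -221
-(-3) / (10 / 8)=12 / 5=2.40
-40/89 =-0.45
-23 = -23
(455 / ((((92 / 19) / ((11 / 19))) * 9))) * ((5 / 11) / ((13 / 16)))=700 / 207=3.38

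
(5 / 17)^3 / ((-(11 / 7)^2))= -6125 / 594473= -0.01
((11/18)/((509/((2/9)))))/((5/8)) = 88/206145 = 0.00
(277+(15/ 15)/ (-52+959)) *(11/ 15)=552728/ 2721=203.13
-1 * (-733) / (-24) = -733 / 24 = -30.54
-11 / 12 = -0.92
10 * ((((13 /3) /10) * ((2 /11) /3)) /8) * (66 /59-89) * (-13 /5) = 175253 /23364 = 7.50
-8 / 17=-0.47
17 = 17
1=1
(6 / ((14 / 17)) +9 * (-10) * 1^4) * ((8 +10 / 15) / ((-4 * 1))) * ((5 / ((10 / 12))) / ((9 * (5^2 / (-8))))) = -20072 / 525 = -38.23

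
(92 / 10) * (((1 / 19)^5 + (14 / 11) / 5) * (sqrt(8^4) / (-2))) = -51027529152 / 680927225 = -74.94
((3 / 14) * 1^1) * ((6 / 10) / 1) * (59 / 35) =531 / 2450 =0.22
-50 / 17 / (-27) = 50 / 459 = 0.11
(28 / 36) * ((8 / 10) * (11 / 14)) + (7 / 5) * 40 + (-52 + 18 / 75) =4.73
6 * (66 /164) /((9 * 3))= 11 /123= 0.09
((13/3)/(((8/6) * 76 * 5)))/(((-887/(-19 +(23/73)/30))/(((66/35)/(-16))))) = -849563/39368608000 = -0.00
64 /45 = 1.42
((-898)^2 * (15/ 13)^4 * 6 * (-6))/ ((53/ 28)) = -41150796120000/ 1513733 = -27184976.56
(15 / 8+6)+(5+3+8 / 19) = 2477 / 152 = 16.30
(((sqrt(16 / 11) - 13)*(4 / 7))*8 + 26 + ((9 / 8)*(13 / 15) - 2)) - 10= -12447 / 280 + 128*sqrt(11) / 77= -38.94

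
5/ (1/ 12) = 60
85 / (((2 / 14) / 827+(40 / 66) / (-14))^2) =3102086506365 / 67848169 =45721.01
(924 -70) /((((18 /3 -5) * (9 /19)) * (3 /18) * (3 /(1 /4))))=8113 /9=901.44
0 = 0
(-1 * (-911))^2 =829921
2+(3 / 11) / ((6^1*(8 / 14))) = 183 / 88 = 2.08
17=17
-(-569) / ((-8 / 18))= -5121 / 4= -1280.25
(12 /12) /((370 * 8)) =1 /2960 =0.00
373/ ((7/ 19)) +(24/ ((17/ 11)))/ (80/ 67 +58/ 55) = 167516479/ 164339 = 1019.33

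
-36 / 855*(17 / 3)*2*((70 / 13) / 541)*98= -186592 / 400881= -0.47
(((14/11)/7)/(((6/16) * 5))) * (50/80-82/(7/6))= -7802/1155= -6.75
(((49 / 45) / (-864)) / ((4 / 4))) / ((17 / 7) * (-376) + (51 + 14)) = 343 / 230830560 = 0.00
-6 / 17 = -0.35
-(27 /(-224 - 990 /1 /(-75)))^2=-18225 /1110916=-0.02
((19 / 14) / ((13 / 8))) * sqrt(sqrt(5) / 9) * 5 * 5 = 1900 * 5^(1 / 4) / 273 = 10.41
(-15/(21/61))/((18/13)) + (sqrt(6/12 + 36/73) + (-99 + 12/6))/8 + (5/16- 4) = -47659/1008 + sqrt(21170)/1168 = -47.16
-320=-320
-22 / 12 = -11 / 6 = -1.83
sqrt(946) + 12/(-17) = -12/17 + sqrt(946) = 30.05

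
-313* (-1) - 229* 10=-1977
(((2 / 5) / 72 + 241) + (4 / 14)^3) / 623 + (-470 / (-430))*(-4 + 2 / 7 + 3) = -651403811 / 1653952860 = -0.39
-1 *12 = -12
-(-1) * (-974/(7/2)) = -1948/7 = -278.29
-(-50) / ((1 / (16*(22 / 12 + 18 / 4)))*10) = 1520 / 3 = 506.67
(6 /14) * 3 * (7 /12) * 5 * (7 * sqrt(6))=105 * sqrt(6) /4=64.30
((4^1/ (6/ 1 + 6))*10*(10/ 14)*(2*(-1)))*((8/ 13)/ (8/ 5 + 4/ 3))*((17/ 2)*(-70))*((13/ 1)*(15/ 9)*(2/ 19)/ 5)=170000/ 627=271.13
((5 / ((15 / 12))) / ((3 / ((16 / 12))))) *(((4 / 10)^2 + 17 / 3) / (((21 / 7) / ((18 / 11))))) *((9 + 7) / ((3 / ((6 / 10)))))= 223744 / 12375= 18.08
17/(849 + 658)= 17/1507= 0.01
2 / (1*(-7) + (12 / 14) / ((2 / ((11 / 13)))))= -91 / 302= -0.30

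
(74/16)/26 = 37/208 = 0.18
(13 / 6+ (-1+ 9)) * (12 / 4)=61 / 2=30.50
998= 998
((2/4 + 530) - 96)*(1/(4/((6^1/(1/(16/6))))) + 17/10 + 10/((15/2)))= 183359/60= 3055.98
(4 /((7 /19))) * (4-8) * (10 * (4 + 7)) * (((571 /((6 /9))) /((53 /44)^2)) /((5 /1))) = -11089934592 /19663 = -564000.13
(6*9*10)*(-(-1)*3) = 1620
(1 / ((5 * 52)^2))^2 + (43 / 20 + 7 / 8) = 13823524001 / 4569760000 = 3.03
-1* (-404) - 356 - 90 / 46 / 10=2199 / 46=47.80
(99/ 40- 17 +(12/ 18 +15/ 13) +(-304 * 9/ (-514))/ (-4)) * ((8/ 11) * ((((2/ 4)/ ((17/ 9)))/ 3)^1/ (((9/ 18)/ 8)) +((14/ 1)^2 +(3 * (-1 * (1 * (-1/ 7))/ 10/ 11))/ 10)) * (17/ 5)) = -145408796900753/ 21223702500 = -6851.25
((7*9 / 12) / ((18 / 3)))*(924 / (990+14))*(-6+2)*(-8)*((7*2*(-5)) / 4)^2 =1980825 / 251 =7891.73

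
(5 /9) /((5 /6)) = 2 /3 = 0.67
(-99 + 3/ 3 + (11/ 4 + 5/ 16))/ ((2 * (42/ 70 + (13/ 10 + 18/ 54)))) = -22785/ 1072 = -21.25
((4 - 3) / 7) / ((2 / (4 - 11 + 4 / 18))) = -61 / 126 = -0.48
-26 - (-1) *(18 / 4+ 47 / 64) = -1329 / 64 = -20.77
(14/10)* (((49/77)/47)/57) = 49/147345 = 0.00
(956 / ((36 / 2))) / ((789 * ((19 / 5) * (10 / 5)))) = 1195 / 134919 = 0.01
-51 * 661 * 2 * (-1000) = 67422000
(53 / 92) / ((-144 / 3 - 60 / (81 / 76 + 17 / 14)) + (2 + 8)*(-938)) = -64289 / 1055063728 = -0.00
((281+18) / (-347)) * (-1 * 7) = 2093 / 347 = 6.03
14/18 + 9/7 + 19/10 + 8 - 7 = 3127/630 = 4.96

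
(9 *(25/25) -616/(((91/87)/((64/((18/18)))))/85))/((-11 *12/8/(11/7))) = 3966526/13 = 305117.38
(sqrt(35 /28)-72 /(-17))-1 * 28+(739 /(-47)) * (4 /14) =-158042 /5593+sqrt(5) /2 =-27.14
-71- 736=-807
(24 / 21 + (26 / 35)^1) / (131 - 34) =66 / 3395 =0.02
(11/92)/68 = 11/6256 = 0.00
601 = 601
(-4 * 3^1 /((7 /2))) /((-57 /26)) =208 /133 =1.56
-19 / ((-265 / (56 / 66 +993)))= 623143 / 8745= 71.26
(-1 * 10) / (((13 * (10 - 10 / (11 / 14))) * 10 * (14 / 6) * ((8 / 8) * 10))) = 11 / 9100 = 0.00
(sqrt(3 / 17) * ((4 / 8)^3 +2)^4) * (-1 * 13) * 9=-574821 * sqrt(51) / 4096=-1002.21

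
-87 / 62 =-1.40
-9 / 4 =-2.25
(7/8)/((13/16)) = 14/13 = 1.08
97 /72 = 1.35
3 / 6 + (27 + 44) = 143 / 2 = 71.50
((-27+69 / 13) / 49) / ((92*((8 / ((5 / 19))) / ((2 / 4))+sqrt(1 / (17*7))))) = -1821720 / 23017723547+3525*sqrt(119) / 322248129658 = -0.00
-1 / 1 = -1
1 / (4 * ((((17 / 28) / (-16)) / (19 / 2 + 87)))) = -10808 / 17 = -635.76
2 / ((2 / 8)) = 8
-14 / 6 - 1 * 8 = -31 / 3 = -10.33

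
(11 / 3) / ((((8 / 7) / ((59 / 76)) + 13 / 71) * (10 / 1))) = 322553 / 1456110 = 0.22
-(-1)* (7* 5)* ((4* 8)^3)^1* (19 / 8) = 2723840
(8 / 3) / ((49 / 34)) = 272 / 147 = 1.85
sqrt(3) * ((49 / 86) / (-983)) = -49 * sqrt(3) / 84538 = -0.00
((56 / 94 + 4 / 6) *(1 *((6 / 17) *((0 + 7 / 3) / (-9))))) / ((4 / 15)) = -3115 / 7191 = -0.43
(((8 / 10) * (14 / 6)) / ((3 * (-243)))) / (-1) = 28 / 10935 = 0.00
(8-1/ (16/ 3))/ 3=125/ 48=2.60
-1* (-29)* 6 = 174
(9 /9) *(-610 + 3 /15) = -3049 /5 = -609.80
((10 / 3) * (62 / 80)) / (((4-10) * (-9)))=31 / 648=0.05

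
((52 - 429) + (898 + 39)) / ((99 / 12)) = 2240 / 33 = 67.88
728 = 728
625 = 625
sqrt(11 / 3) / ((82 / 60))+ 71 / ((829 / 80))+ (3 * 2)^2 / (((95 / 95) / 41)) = 1484.25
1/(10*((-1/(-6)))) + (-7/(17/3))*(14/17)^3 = -37557/417605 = -0.09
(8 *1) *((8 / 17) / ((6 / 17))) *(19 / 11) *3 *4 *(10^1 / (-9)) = -245.66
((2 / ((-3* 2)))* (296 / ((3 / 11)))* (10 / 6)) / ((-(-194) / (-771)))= 2091980 / 873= 2396.31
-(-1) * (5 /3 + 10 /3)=5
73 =73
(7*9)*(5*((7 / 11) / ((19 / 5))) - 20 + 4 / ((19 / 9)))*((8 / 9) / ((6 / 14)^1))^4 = -27605430272 / 1371249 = -20131.60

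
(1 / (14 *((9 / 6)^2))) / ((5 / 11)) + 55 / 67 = 18799 / 21105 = 0.89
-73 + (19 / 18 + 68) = -71 / 18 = -3.94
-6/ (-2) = 3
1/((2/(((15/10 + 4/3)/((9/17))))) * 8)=0.33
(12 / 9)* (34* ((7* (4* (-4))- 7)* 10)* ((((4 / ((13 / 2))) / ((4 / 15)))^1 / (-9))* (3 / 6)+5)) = -30749600 / 117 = -262817.09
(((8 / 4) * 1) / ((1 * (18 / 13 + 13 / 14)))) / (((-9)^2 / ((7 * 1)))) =2548 / 34101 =0.07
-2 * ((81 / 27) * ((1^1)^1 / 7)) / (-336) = 1 / 392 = 0.00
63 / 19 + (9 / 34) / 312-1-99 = -6495575 / 67184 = -96.68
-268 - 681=-949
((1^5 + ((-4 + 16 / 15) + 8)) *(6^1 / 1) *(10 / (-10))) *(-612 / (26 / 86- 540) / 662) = -2394756 / 38407585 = -0.06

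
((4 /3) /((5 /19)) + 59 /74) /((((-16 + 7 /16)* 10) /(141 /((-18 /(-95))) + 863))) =-125532574 /2072925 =-60.56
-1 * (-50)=50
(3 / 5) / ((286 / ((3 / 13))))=9 / 18590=0.00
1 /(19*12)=1 /228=0.00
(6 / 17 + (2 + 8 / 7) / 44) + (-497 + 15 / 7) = -117675 / 238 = -494.43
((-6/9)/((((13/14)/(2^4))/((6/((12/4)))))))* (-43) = 38528/39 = 987.90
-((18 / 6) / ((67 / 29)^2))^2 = -6365529 / 20151121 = -0.32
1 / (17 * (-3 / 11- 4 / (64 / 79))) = -176 / 15589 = -0.01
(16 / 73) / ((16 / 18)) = 18 / 73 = 0.25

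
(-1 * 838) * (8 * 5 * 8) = -268160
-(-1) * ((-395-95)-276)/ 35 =-766/ 35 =-21.89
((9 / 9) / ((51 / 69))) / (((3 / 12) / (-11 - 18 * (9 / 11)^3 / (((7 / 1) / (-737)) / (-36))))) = -2912681452 / 14399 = -202283.59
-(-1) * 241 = 241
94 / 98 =47 / 49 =0.96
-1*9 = -9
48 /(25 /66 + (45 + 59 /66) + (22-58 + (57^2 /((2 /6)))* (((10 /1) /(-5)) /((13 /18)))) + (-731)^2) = 429 /4534705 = 0.00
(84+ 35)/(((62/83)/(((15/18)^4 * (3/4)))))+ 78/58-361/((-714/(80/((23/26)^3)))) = 528093594069137/4498460330112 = 117.39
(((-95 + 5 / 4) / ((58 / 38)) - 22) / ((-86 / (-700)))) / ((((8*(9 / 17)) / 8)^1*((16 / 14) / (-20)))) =1007617625 / 44892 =22445.37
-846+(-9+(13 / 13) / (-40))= -34201 / 40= -855.02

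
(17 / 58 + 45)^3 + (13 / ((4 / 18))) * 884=28219287851 / 195112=144631.23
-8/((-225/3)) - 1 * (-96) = 7208/75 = 96.11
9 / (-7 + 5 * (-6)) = -9 / 37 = -0.24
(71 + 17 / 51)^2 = 45796 / 9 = 5088.44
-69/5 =-13.80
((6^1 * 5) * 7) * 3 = 630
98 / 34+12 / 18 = 181 / 51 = 3.55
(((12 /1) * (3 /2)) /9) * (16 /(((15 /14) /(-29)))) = -12992 /15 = -866.13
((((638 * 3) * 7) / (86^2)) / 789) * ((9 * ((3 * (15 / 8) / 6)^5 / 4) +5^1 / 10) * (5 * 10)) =498602494775 / 2039635509248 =0.24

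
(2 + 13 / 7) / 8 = 27 / 56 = 0.48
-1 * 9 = -9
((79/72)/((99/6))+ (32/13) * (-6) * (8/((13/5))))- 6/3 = -9512033/200772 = -47.38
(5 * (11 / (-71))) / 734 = -55 / 52114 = -0.00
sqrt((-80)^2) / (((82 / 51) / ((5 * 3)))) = 746.34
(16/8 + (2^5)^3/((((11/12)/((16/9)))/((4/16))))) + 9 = 524651/33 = 15898.52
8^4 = 4096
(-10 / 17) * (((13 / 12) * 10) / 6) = -325 / 306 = -1.06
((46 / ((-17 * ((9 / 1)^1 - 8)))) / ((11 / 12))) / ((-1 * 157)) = 0.02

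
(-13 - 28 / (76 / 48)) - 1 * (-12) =-355 / 19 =-18.68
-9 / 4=-2.25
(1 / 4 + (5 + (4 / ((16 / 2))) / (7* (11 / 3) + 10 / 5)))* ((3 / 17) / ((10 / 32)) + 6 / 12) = 316569 / 56440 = 5.61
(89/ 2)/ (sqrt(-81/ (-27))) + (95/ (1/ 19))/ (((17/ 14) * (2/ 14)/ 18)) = 187320.99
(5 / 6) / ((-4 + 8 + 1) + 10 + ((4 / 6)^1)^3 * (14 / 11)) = 0.05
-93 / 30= -31 / 10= -3.10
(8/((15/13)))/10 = 52/75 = 0.69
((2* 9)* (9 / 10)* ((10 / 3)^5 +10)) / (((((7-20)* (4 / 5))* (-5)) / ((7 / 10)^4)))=24593443 / 780000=31.53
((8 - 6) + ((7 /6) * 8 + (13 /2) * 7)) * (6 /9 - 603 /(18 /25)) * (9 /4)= -1712161 /16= -107010.06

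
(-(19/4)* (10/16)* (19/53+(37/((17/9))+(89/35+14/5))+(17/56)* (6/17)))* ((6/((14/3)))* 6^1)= -581.63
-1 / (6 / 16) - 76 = -236 / 3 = -78.67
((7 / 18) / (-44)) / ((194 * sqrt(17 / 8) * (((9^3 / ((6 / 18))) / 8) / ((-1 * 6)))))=14 * sqrt(34) / 119009979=0.00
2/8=1/4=0.25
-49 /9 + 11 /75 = -1192 /225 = -5.30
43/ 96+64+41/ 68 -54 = 18035/ 1632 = 11.05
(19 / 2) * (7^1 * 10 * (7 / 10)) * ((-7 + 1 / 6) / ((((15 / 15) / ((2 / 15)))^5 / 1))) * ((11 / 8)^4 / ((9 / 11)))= -0.59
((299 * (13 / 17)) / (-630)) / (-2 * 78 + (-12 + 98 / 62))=120497 / 55252890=0.00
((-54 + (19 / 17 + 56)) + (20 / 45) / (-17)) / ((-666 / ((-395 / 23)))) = 186835 / 2343654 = 0.08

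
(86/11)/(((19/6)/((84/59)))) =43344/12331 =3.52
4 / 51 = 0.08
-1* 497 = -497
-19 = -19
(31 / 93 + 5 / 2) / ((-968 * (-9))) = 17 / 52272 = 0.00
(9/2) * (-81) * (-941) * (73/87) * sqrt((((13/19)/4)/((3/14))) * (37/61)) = 5564133 * sqrt(23414118)/134444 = 200260.35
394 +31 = 425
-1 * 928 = -928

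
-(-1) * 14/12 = 7/6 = 1.17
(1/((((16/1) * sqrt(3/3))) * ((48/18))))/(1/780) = 585/32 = 18.28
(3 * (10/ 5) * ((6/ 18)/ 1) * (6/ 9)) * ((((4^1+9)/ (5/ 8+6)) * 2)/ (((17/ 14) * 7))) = 1664/ 2703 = 0.62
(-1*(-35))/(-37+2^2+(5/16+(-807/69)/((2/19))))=-0.24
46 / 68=23 / 34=0.68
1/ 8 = 0.12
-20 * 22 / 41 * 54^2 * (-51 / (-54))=-1211760 / 41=-29555.12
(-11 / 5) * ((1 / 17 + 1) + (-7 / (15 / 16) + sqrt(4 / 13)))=17974 / 1275 - 22 * sqrt(13) / 65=12.88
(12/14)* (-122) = -732/7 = -104.57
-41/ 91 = -0.45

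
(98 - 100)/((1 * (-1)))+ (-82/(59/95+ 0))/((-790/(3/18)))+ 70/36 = 166634/41949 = 3.97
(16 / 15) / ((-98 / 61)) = -488 / 735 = -0.66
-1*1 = -1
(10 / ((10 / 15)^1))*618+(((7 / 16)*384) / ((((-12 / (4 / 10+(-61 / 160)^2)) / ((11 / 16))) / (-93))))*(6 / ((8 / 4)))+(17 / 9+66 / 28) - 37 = 138077865469 / 12902400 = 10701.72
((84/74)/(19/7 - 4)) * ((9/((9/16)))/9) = -1568/999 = -1.57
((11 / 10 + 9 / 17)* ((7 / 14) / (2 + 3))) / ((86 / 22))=3047 / 73100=0.04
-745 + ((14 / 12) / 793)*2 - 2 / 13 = -1772714 / 2379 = -745.15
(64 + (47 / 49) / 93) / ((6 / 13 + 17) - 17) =3792035 / 27342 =138.69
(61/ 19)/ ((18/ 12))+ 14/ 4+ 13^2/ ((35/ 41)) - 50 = 612911/ 3990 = 153.61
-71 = -71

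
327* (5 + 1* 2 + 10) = 5559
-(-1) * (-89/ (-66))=1.35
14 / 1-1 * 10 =4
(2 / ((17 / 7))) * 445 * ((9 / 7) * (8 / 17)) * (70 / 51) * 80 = 119616000 / 4913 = 24346.83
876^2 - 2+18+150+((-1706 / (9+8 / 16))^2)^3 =1577807967912631153286 / 47045881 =33537643134212.56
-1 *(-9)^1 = 9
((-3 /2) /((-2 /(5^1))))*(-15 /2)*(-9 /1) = 2025 /8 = 253.12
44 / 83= 0.53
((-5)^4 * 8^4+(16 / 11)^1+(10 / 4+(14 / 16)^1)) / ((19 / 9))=1212633.87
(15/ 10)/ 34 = 3/ 68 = 0.04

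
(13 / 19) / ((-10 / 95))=-13 / 2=-6.50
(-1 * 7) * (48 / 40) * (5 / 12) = -7 / 2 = -3.50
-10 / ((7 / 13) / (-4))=520 / 7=74.29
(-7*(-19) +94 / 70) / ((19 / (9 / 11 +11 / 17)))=1288348 / 124355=10.36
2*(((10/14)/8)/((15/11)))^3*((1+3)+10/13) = 0.00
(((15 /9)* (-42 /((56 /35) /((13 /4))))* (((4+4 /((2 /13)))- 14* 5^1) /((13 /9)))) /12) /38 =2625 /304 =8.63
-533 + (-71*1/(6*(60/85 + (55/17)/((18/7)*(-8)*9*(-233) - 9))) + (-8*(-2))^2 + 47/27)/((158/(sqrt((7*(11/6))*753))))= -533 + 9429745979*sqrt(38654)/12365410536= -383.07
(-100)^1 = -100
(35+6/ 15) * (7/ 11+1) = 3186/ 55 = 57.93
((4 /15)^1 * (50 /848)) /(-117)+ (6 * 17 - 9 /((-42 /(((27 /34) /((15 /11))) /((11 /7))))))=645653471 /6325020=102.08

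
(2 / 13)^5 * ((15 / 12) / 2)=20 / 371293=0.00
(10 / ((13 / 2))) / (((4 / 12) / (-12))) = -720 / 13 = -55.38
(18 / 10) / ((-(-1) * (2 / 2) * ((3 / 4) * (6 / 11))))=22 / 5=4.40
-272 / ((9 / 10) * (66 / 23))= -31280 / 297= -105.32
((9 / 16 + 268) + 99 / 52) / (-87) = -3.11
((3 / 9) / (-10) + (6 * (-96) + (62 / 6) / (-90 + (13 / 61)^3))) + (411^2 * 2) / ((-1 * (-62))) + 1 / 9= 277707985114001 / 56988799470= 4873.03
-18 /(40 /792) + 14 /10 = -355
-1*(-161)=161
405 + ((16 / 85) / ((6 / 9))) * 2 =34473 / 85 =405.56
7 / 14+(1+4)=5.50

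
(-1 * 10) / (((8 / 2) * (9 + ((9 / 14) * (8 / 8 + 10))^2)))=-98 / 2313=-0.04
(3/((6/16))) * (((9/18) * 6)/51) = 8/17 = 0.47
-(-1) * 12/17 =12/17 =0.71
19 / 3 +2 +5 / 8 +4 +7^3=8543 / 24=355.96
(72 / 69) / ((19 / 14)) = 336 / 437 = 0.77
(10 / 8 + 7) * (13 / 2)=429 / 8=53.62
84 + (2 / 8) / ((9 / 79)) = 3103 / 36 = 86.19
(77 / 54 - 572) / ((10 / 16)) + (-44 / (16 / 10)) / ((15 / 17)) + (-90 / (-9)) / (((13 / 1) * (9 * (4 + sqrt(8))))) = -3313589 / 3510 - 5 * sqrt(2) / 234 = -944.07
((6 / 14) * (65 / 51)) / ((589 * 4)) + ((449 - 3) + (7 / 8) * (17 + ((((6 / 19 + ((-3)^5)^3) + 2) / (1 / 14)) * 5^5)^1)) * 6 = -462006794920133567 / 140182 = -3295764041889.36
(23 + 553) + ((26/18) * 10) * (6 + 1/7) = 41878/63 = 664.73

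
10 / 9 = 1.11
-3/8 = -0.38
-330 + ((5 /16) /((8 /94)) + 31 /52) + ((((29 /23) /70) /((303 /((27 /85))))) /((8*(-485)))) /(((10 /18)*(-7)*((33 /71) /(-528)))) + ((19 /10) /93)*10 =-2954882046807796279 /9077206964280000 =-325.53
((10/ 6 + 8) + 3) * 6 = 76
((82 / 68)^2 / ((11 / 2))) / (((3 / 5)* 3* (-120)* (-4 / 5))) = 0.00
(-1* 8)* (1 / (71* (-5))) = 8 / 355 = 0.02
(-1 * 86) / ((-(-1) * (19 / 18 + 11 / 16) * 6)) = -8.22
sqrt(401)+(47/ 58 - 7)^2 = sqrt(401)+128881/ 3364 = 58.34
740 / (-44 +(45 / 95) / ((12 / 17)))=-1520 / 89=-17.08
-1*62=-62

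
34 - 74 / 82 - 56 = -22.90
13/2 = 6.50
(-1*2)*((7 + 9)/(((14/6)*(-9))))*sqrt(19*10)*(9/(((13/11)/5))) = 5280*sqrt(190)/91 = 799.78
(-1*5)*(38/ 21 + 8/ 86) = -8590/ 903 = -9.51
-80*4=-320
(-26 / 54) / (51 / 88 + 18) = -1144 / 44145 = -0.03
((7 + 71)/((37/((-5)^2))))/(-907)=-1950/33559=-0.06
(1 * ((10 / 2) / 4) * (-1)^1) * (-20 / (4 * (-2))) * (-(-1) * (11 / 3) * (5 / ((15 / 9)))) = -275 / 8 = -34.38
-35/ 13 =-2.69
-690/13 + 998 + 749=22021/13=1693.92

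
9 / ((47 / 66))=594 / 47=12.64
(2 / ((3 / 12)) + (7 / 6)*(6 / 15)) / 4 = 2.12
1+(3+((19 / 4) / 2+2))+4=12.38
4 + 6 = 10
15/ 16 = 0.94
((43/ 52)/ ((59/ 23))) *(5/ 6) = 4945/ 18408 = 0.27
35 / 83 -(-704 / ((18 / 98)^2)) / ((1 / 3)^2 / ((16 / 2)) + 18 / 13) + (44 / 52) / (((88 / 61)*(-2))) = 39414189313 / 2641392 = 14921.75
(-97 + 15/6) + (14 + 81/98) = -3904/49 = -79.67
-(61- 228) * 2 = 334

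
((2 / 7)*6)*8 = 96 / 7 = 13.71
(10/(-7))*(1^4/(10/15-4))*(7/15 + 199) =2992/35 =85.49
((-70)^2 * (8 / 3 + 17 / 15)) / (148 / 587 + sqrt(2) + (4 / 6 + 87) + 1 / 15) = 63506667579600 / 300011813447- 721785912750 * sqrt(2) / 300011813447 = 208.28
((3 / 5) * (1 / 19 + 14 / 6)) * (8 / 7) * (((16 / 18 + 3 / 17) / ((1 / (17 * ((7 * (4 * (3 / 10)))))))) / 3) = 82.97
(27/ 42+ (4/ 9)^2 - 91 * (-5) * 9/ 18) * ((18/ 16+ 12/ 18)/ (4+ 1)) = 5567167/ 68040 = 81.82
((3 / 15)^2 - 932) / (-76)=23299 / 1900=12.26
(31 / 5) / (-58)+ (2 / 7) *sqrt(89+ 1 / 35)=-31 / 290+ 4 *sqrt(27265) / 245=2.59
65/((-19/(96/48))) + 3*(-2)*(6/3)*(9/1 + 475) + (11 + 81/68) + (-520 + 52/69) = -563584501/89148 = -6321.90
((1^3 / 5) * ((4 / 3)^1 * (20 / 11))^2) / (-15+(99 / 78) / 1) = -33280 / 388773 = -0.09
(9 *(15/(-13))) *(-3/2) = 405/26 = 15.58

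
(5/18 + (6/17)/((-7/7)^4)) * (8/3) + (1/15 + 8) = 22373/2295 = 9.75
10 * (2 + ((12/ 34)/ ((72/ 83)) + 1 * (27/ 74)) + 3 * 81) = 9275425/ 3774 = 2457.72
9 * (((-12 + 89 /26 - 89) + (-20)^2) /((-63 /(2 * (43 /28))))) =-338109 /2548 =-132.70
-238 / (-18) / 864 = 119 / 7776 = 0.02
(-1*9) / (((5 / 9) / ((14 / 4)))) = -567 / 10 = -56.70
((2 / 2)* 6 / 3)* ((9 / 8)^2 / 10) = 81 / 320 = 0.25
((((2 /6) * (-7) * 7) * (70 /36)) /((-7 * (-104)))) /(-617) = 245 /3465072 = 0.00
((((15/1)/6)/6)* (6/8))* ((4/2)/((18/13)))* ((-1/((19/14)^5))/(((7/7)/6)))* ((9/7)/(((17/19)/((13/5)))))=-4869228/2215457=-2.20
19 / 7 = 2.71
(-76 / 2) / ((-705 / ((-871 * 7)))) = -231686 / 705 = -328.63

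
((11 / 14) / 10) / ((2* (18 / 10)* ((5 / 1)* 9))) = 11 / 22680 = 0.00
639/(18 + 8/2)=639/22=29.05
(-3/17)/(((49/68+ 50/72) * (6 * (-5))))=9/2165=0.00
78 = 78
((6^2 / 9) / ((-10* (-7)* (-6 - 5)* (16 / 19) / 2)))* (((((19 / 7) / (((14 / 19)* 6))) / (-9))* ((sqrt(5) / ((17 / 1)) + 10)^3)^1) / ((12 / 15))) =594709595* sqrt(5) / 32031502272 + 991639925 / 942103008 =1.09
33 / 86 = 0.38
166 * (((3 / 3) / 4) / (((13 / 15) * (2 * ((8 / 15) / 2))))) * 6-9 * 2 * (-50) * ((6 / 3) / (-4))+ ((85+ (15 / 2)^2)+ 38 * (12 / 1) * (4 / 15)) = 182807 / 520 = 351.55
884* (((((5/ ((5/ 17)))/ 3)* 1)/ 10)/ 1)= 500.93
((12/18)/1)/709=2/2127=0.00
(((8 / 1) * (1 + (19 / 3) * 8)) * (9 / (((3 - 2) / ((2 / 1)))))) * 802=5966880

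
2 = 2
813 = 813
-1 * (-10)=10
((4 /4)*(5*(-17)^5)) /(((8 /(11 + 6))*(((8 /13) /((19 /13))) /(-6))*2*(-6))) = -2293069055 /128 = -17914601.99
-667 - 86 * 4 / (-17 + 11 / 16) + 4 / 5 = -841871 / 1305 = -645.11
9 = 9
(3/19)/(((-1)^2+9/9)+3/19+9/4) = 12/335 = 0.04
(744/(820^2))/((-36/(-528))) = 682/42025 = 0.02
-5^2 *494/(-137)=12350/137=90.15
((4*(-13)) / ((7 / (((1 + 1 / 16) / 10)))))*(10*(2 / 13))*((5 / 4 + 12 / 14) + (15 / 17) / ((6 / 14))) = -1983 / 392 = -5.06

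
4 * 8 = 32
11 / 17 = 0.65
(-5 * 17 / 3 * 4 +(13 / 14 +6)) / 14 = -4469 / 588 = -7.60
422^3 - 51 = 75151397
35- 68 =-33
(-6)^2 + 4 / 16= 145 / 4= 36.25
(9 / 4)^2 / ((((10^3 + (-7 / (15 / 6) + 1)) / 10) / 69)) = 6075 / 1736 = 3.50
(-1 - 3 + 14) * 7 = 70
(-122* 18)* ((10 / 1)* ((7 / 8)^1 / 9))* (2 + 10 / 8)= -27755 / 4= -6938.75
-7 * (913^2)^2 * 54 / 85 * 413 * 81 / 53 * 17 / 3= -2928793323070280358 / 265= -11052050275736907.01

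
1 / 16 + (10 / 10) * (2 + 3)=81 / 16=5.06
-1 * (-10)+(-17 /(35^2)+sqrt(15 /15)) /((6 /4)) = 39166 /3675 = 10.66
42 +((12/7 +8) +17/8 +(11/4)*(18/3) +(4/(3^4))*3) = 106577/1512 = 70.49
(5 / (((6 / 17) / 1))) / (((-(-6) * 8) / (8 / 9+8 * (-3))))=-1105 / 162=-6.82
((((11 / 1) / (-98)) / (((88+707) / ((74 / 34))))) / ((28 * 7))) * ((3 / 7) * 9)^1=-3663 / 605724280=-0.00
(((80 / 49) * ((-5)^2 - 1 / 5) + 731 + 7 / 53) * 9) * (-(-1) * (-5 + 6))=18035118 / 2597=6944.60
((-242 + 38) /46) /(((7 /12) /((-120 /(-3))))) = -48960 /161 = -304.10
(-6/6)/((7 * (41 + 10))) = -1/357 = -0.00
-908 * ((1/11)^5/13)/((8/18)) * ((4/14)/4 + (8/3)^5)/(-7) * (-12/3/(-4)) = 104191865/5539832298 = 0.02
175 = 175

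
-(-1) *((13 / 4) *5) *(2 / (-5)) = -13 / 2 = -6.50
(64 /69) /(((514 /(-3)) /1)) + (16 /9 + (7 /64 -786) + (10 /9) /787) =-2101062450037 /2679527232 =-784.12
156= 156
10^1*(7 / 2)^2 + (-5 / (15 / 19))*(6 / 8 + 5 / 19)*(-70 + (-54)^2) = -54418 / 3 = -18139.33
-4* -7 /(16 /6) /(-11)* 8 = -84 /11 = -7.64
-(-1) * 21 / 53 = 21 / 53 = 0.40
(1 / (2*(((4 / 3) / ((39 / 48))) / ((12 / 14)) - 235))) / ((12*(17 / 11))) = -429 / 3708856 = -0.00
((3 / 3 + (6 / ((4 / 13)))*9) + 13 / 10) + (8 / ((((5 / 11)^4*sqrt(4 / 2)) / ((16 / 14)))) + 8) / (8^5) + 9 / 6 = 14641*sqrt(2) / 4480000 + 3672069 / 20480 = 179.30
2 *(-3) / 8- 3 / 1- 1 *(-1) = -11 / 4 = -2.75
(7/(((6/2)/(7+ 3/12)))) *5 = 1015/12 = 84.58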